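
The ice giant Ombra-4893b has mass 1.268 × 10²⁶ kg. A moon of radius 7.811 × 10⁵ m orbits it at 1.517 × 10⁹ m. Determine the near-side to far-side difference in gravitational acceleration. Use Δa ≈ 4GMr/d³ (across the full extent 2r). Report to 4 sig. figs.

7.574 × 10⁻⁶ m/s²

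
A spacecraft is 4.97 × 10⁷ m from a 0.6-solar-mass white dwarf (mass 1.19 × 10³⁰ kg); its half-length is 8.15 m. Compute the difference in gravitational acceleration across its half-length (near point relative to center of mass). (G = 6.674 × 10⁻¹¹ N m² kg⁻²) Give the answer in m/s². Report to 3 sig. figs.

Δa = 2GMr/d³
   = 2 × (6.674 × 10⁻¹¹) × (1.19 × 10³⁰) × (8.15) / (4.97 × 10⁷)³
   = 1.05 × 10⁻² m/s²

1.05 × 10⁻² m/s²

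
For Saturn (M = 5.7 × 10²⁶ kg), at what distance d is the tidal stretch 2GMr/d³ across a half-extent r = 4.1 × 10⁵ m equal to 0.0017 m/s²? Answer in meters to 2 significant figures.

2.6 × 10⁸ m

2GMr/d³ = a_tidal  ⇒  d = (2GMr / a_tidal)^(1/3)
d = (2 × 6.674×10⁻¹¹ × (5.7 × 10²⁶) × (4.1 × 10⁵) / (0.0017))^(1/3)
  = 2.6 × 10⁸ m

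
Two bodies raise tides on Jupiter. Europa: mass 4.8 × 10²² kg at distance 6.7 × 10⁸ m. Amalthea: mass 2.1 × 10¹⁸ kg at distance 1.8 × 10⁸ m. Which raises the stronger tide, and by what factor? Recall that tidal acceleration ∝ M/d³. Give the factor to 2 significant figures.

The tide-raising term goes as M/d³ (the gradient of a 1/d² field).
Europa: (4.8 × 10²²) / (6.7 × 10⁸)³ = 1.596 × 10⁻⁴
Amalthea: (2.1 × 10¹⁸) / (1.8 × 10⁸)³ = 3.601 × 10⁻⁷
Ratio (larger/smaller) = 440

Europa, by a factor of ≈ 440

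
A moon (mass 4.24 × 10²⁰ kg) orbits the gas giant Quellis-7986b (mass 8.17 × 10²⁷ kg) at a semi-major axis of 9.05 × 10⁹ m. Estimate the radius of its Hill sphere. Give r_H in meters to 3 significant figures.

r_H ≈ a (m/3M)^(1/3)
    = (9.05 × 10⁹) × (4.24 × 10²⁰ / (3 × 8.17 × 10²⁷))^(1/3)
    = 2.34 × 10⁷ m

2.34 × 10⁷ m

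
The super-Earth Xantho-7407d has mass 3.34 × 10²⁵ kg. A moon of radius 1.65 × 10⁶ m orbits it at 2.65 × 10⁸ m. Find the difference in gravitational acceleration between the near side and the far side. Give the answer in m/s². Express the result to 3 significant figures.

Δg = 4GMr/d³
   = 4 × (6.674 × 10⁻¹¹) × (3.34 × 10²⁵) × (1.65 × 10⁶) / (2.65 × 10⁸)³
   = 7.91 × 10⁻⁴ m/s²

7.91 × 10⁻⁴ m/s²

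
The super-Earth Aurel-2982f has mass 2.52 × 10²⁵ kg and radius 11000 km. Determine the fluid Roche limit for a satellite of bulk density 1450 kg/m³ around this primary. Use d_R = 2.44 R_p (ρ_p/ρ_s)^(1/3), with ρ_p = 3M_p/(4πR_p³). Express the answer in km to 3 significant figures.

39200 km

ρ_p = 3M_p/(4πR_p³) = 3 × (2.52 × 10²⁵) / (4π × (1.10 × 10⁷ m)³) = 4520 kg/m³
d_R = 2.44 × 11000 km × (4520/1450)^(1/3)
    = 39200 km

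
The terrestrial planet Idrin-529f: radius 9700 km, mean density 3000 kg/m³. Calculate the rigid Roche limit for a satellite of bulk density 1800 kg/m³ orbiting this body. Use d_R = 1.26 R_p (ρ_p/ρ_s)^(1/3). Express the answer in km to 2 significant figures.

14000 km

d_R = 1.26 × 9700 km × (3000/1800)^(1/3)
    = 14000 km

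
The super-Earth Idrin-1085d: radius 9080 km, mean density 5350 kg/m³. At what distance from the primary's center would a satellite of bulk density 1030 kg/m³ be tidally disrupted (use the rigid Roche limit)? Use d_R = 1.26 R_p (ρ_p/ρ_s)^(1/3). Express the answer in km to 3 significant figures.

19800 km

d_R = 1.26 × 9080 km × (5350/1030)^(1/3)
    = 19800 km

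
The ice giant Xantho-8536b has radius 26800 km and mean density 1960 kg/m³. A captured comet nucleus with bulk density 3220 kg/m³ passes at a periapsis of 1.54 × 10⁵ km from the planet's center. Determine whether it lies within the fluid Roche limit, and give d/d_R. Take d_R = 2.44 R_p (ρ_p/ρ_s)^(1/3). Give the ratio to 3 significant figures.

d_R = 2.44 × (26800 km) × (1960/3220)^(1/3) = 55420 km
d/d_R = (1.54 × 10⁵) / (55420) = 2.78
Since d/d_R > 1, the body is outside the Roche limit.

outside; d/d_R ≈ 2.78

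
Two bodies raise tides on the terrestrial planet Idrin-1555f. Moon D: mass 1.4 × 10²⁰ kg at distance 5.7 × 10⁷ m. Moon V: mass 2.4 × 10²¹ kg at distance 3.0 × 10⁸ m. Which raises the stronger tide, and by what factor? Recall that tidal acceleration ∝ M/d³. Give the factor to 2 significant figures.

Moon D, by a factor of ≈ 8.5

Tidal stretch scales as M/d³; compute that for each body.
Moon D: (1.4 × 10²⁰) / (5.7 × 10⁷)³ = 7.560 × 10⁻⁴
Moon V: (2.4 × 10²¹) / (3.0 × 10⁸)³ = 8.889 × 10⁻⁵
Ratio (larger/smaller) = 8.5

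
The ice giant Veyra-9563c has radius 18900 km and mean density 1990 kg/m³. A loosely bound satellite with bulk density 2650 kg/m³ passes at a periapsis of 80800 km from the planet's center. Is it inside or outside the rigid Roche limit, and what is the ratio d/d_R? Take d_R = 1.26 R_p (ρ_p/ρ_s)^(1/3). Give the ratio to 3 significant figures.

outside; d/d_R ≈ 3.73

d_R = 1.26 × (18900 km) × (1990/2650)^(1/3) = 21650 km
d/d_R = (80800) / (21650) = 3.73
Since d/d_R > 1, the body is outside the Roche limit.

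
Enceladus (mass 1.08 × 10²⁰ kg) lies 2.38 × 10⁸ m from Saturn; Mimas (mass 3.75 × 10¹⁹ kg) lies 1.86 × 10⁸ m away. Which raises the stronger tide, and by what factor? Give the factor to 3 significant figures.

Tidal acceleration ∝ M/d³, so compare M/d³ for each.
Enceladus: (1.08 × 10²⁰) / (2.38 × 10⁸)³ = 8.011 × 10⁻⁶
Mimas: (3.75 × 10¹⁹) / (1.86 × 10⁸)³ = 5.828 × 10⁻⁶
Ratio (larger/smaller) = 1.37

Enceladus, by a factor of ≈ 1.37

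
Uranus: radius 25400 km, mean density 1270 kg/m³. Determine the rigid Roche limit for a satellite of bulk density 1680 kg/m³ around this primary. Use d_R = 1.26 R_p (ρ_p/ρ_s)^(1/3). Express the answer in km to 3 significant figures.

d_R = 1.26 × 25400 km × (1270/1680)^(1/3)
    = 29200 km

29200 km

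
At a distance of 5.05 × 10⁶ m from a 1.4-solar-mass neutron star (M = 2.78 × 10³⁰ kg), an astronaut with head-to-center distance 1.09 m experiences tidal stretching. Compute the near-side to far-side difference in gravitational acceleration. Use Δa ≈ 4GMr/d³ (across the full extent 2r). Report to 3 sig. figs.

Near-to-far spans 2r, so the tidal difference is twice the near-to-center value: 4GMr/d³.
a_tidal = 4GMr/d³
        = 4 × (6.674 × 10⁻¹¹) × (2.78 × 10³⁰) × (1.09) / (5.05 × 10⁶)³
        = 6.28 m/s²

6.28 m/s²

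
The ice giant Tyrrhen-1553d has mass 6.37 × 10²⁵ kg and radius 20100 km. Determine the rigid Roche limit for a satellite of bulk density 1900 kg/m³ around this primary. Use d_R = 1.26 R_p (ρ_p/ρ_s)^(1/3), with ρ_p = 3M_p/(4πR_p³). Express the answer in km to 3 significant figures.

25200 km

ρ_p = 3M_p/(4πR_p³) = 3 × (6.37 × 10²⁵) / (4π × (2.01 × 10⁷ m)³) = 1870 kg/m³
d_R = 1.26 × 20100 km × (1870/1900)^(1/3)
    = 25200 km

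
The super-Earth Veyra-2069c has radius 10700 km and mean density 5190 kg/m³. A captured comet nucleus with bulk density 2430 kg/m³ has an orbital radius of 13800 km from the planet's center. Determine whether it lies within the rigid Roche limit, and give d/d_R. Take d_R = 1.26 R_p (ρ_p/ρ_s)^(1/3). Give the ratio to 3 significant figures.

inside; d/d_R ≈ 0.795

d_R = 1.26 × (10700 km) × (5190/2430)^(1/3) = 17360 km
d/d_R = (13800) / (17360) = 0.795
Since d/d_R < 1, the body is inside the Roche limit.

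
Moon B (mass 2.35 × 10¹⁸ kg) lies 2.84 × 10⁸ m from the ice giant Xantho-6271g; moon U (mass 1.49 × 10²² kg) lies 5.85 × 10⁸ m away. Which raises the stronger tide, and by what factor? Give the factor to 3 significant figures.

Moon U, by a factor of ≈ 725

Tidal acceleration ∝ M/d³, so compare M/d³ for each.
Moon B: (2.35 × 10¹⁸) / (2.84 × 10⁸)³ = 1.026 × 10⁻⁷
Moon U: (1.49 × 10²²) / (5.85 × 10⁸)³ = 7.442 × 10⁻⁵
Ratio (larger/smaller) = 725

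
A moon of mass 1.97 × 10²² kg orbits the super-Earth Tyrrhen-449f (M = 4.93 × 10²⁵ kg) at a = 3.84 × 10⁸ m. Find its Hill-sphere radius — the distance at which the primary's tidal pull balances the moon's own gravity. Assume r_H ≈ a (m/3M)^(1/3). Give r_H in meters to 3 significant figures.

r_H ≈ a (m/3M)^(1/3)
    = (3.84 × 10⁸) × (1.97 × 10²² / (3 × 4.93 × 10²⁵))^(1/3)
    = 1.96 × 10⁷ m

1.96 × 10⁷ m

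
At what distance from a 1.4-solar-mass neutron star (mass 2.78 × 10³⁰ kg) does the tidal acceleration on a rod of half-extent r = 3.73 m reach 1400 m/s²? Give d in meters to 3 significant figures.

2GMr/d³ = a_tidal  ⇒  d = (2GMr / a_tidal)^(1/3)
d = (2 × 6.674×10⁻¹¹ × (2.78 × 10³⁰) × (3.73) / (1400))^(1/3)
  = 9.96 × 10⁵ m

9.96 × 10⁵ m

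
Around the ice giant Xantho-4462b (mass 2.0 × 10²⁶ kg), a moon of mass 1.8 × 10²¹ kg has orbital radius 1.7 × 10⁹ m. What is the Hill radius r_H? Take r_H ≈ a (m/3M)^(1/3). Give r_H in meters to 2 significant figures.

r_H ≈ a (m/3M)^(1/3)
    = (1.7 × 10⁹) × (1.8 × 10²¹ / (3 × 2.0 × 10²⁶))^(1/3)
    = 2.5 × 10⁷ m

2.5 × 10⁷ m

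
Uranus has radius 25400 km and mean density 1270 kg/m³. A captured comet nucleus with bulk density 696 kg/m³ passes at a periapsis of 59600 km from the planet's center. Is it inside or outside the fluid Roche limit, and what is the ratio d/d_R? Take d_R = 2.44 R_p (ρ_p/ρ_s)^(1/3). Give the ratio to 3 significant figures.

inside; d/d_R ≈ 0.787

d_R = 2.44 × (25400 km) × (1270/696)^(1/3) = 75730 km
d/d_R = (59600) / (75730) = 0.787
Since d/d_R < 1, the body is inside the Roche limit.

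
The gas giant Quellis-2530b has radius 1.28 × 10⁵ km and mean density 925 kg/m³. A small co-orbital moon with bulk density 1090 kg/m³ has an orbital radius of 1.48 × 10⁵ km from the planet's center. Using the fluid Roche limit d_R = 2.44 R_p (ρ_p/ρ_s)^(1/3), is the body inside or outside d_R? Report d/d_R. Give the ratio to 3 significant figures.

inside; d/d_R ≈ 0.501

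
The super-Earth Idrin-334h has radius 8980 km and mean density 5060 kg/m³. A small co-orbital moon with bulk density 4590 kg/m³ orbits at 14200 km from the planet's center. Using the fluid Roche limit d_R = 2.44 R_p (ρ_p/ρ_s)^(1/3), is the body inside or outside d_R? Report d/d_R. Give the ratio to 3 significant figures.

d_R = 2.44 × (8980 km) × (5060/4590)^(1/3) = 22630 km
d/d_R = (14200) / (22630) = 0.627
Since d/d_R < 1, the body is inside the Roche limit.

inside; d/d_R ≈ 0.627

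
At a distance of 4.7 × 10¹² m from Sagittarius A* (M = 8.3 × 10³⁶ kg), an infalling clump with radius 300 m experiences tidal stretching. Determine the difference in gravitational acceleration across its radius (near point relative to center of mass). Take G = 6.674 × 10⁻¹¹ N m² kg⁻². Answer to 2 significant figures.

a_tidal = 2GMr/d³
        = 2 × (6.674 × 10⁻¹¹) × (8.3 × 10³⁶) × (300) / (4.7 × 10¹²)³
        = 3.2 × 10⁻⁹ m/s²

3.2 × 10⁻⁹ m/s²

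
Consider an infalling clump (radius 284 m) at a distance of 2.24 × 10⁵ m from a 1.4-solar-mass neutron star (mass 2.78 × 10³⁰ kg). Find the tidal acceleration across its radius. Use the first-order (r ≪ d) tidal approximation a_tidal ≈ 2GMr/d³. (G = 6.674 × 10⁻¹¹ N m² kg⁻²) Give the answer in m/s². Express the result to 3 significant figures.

Δg = 2GMr/d³
   = 2 × (6.674 × 10⁻¹¹) × (2.78 × 10³⁰) × (284) / (2.24 × 10⁵)³
   = 9.38 × 10⁶ m/s²

9.38 × 10⁶ m/s²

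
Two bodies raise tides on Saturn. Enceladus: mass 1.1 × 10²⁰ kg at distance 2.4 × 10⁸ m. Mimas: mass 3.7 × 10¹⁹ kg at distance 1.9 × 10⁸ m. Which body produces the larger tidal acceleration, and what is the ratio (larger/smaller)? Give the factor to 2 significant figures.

Enceladus, by a factor of ≈ 1.5

Tidal stretch scales as M/d³; compute that for each body.
Enceladus: (1.1 × 10²⁰) / (2.4 × 10⁸)³ = 7.957 × 10⁻⁶
Mimas: (3.7 × 10¹⁹) / (1.9 × 10⁸)³ = 5.394 × 10⁻⁶
Ratio (larger/smaller) = 1.5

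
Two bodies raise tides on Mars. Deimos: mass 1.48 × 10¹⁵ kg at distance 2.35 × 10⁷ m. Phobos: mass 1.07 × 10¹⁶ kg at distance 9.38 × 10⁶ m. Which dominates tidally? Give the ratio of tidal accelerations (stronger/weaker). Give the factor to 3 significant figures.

Phobos, by a factor of ≈ 114

Tidal stretch scales as M/d³; compute that for each body.
Deimos: (1.48 × 10¹⁵) / (2.35 × 10⁷)³ = 1.140 × 10⁻⁷
Phobos: (1.07 × 10¹⁶) / (9.38 × 10⁶)³ = 1.297 × 10⁻⁵
Ratio (larger/smaller) = 114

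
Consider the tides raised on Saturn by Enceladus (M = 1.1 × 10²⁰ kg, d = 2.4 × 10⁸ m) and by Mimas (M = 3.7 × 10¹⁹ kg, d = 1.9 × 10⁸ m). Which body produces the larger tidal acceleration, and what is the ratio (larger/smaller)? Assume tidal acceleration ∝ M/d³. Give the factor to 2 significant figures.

Compare M/d³ for the two perturbers:
Enceladus: (1.1 × 10²⁰) / (2.4 × 10⁸)³ = 7.957 × 10⁻⁶
Mimas: (3.7 × 10¹⁹) / (1.9 × 10⁸)³ = 5.394 × 10⁻⁶
Ratio (larger/smaller) = 1.5

Enceladus, by a factor of ≈ 1.5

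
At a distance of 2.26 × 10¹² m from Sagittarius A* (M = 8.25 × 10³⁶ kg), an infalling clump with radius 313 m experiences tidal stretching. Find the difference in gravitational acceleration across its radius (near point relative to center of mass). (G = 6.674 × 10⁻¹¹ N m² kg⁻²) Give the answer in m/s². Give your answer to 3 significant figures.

a_tidal = 2GMr/d³
        = 2 × (6.674 × 10⁻¹¹) × (8.25 × 10³⁶) × (313) / (2.26 × 10¹²)³
        = 2.99 × 10⁻⁸ m/s²

2.99 × 10⁻⁸ m/s²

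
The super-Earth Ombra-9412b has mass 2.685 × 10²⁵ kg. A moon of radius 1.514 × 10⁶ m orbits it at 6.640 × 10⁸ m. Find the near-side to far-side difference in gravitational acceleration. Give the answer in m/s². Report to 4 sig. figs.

3.707 × 10⁻⁵ m/s²

Δg = 4GMr/d³
   = 4 × (6.674 × 10⁻¹¹) × (2.685 × 10²⁵) × (1.514 × 10⁶) / (6.640 × 10⁸)³
   = 3.707 × 10⁻⁵ m/s²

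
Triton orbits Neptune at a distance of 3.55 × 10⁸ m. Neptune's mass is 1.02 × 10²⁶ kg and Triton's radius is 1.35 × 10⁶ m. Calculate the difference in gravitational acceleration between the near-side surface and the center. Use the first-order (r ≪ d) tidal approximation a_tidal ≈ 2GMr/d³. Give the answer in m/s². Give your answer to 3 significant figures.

Δa = 2GMr/d³
   = 2 × (6.674 × 10⁻¹¹) × (1.02 × 10²⁶) × (1.35 × 10⁶) / (3.55 × 10⁸)³
   = 4.11 × 10⁻⁴ m/s²

4.11 × 10⁻⁴ m/s²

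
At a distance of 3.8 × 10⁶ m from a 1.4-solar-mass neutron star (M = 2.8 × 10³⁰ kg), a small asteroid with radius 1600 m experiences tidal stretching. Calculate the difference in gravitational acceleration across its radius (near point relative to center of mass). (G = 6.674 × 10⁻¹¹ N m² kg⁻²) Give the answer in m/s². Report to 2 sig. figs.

1.1 × 10⁴ m/s²

Δa = 2GMr/d³
   = 2 × (6.674 × 10⁻¹¹) × (2.8 × 10³⁰) × (1600) / (3.8 × 10⁶)³
   = 1.1 × 10⁴ m/s²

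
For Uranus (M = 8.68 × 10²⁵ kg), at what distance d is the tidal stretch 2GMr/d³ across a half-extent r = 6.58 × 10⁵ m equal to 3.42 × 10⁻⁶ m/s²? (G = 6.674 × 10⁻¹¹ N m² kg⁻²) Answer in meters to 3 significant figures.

2GMr/d³ = a_tidal  ⇒  d = (2GMr / a_tidal)^(1/3)
d = (2 × 6.674×10⁻¹¹ × (8.68 × 10²⁵) × (6.58 × 10⁵) / (3.42 × 10⁻⁶))^(1/3)
  = 1.31 × 10⁹ m

1.31 × 10⁹ m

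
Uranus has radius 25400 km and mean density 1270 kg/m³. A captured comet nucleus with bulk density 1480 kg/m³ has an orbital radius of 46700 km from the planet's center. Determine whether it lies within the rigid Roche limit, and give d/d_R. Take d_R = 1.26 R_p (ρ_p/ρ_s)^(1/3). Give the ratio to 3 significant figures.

d_R = 1.26 × (25400 km) × (1270/1480)^(1/3) = 30410 km
d/d_R = (46700) / (30410) = 1.54
Since d/d_R > 1, the body is outside the Roche limit.

outside; d/d_R ≈ 1.54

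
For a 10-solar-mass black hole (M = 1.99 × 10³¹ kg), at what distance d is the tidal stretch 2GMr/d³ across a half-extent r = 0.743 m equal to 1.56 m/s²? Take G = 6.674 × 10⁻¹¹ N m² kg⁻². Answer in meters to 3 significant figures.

2GMr/d³ = a_tidal  ⇒  d = (2GMr / a_tidal)^(1/3)
d = (2 × 6.674×10⁻¹¹ × (1.99 × 10³¹) × (0.743) / (1.56))^(1/3)
  = 1.08 × 10⁷ m

1.08 × 10⁷ m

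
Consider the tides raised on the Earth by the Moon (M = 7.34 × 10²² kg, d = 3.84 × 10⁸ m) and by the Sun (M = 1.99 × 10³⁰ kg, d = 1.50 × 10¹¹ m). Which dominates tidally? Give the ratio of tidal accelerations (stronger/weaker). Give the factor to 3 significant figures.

Tidal acceleration ∝ M/d³, so compare M/d³ for each.
The Moon: (7.34 × 10²²) / (3.84 × 10⁸)³ = 1.296 × 10⁻³
The Sun: (1.99 × 10³⁰) / (1.50 × 10¹¹)³ = 5.896 × 10⁻⁴
Ratio (larger/smaller) = 2.20

The Moon, by a factor of ≈ 2.20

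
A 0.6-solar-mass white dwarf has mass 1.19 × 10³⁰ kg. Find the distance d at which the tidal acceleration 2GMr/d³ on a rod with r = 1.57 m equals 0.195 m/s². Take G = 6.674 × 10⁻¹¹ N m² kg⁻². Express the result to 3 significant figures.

1.09 × 10⁷ m

2GMr/d³ = a_tidal  ⇒  d = (2GMr / a_tidal)^(1/3)
d = (2 × 6.674×10⁻¹¹ × (1.19 × 10³⁰) × (1.57) / (0.195))^(1/3)
  = 1.09 × 10⁷ m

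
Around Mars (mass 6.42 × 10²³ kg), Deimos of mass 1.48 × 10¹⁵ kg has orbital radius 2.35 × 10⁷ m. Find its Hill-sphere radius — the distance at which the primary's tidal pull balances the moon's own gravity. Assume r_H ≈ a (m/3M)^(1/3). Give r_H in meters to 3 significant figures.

2.15 × 10⁴ m

r_H ≈ a (m/3M)^(1/3)
    = (2.35 × 10⁷) × (1.48 × 10¹⁵ / (3 × 6.42 × 10²³))^(1/3)
    = 2.15 × 10⁴ m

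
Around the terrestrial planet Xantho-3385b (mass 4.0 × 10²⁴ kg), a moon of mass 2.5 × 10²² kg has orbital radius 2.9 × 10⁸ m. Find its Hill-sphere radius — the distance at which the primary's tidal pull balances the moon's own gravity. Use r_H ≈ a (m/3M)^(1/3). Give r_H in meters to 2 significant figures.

3.7 × 10⁷ m

r_H ≈ a (m/3M)^(1/3)
    = (2.9 × 10⁸) × (2.5 × 10²² / (3 × 4.0 × 10²⁴))^(1/3)
    = 3.7 × 10⁷ m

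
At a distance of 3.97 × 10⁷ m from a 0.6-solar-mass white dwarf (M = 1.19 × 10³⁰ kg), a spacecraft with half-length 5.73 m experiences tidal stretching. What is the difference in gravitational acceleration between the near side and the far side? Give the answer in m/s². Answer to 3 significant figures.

The field gradient is 2GM/d³; across the full diameter 2r the difference is 4GMr/d³.
Δg = 4GMr/d³
   = 4 × (6.674 × 10⁻¹¹) × (1.19 × 10³⁰) × (5.73) / (3.97 × 10⁷)³
   = 2.91 × 10⁻² m/s²

2.91 × 10⁻² m/s²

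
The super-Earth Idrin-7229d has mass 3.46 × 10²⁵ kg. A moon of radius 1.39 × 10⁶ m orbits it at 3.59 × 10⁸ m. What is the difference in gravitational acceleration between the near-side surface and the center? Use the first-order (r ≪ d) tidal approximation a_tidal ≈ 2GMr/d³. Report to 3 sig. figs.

Δg = 2GMr/d³
   = 2 × (6.674 × 10⁻¹¹) × (3.46 × 10²⁵) × (1.39 × 10⁶) / (3.59 × 10⁸)³
   = 1.39 × 10⁻⁴ m/s²

1.39 × 10⁻⁴ m/s²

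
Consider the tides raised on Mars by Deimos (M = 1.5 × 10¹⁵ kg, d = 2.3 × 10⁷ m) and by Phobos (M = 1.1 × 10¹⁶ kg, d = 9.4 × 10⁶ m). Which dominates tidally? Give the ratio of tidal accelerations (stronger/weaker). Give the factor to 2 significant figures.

Phobos, by a factor of ≈ 110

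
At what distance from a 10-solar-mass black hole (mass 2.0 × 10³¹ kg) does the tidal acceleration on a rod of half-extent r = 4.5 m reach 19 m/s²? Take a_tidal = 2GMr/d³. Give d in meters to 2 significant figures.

8.6 × 10⁶ m

2GMr/d³ = a_tidal  ⇒  d = (2GMr / a_tidal)^(1/3)
d = (2 × 6.674×10⁻¹¹ × (2.0 × 10³¹) × (4.5) / (19))^(1/3)
  = 8.6 × 10⁶ m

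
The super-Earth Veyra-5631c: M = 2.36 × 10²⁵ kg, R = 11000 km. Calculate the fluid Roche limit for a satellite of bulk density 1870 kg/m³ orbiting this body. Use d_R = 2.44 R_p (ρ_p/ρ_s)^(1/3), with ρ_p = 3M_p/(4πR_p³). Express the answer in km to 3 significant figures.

35200 km

ρ_p = 3M_p/(4πR_p³) = 3 × (2.36 × 10²⁵) / (4π × (1.10 × 10⁷ m)³) = 4230 kg/m³
d_R = 2.44 × 11000 km × (4230/1870)^(1/3)
    = 35200 km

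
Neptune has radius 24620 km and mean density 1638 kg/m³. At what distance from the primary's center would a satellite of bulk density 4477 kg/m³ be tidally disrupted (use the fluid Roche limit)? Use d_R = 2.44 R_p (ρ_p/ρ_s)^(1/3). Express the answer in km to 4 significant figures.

d_R = 2.44 × 24620 km × (1638/4477)^(1/3)
    = 42970 km

42970 km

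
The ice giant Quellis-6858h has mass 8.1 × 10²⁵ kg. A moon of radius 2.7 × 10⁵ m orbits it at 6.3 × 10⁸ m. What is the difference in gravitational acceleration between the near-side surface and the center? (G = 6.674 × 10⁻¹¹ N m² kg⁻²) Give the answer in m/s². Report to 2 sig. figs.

1.2 × 10⁻⁵ m/s²

Δa = 2GMr/d³
   = 2 × (6.674 × 10⁻¹¹) × (8.1 × 10²⁵) × (2.7 × 10⁵) / (6.3 × 10⁸)³
   = 1.2 × 10⁻⁵ m/s²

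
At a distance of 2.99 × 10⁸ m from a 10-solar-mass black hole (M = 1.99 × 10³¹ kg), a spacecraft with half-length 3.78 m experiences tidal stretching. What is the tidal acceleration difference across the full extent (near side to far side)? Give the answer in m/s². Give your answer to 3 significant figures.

7.51 × 10⁻⁴ m/s²

Differencing GM/(d−r)² and GM/(d+r)² to first order in r/d gives 4GMr/d³.
Δa = 4GMr/d³
   = 4 × (6.674 × 10⁻¹¹) × (1.99 × 10³¹) × (3.78) / (2.99 × 10⁸)³
   = 7.51 × 10⁻⁴ m/s²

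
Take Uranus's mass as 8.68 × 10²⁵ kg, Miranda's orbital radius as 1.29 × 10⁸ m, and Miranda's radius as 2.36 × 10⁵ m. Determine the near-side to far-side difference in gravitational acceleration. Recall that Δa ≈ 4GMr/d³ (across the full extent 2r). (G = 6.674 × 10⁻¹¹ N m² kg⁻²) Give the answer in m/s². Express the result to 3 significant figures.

a_tidal = 4GMr/d³
        = 4 × (6.674 × 10⁻¹¹) × (8.68 × 10²⁵) × (2.36 × 10⁵) / (1.29 × 10⁸)³
        = 2.55 × 10⁻³ m/s²

2.55 × 10⁻³ m/s²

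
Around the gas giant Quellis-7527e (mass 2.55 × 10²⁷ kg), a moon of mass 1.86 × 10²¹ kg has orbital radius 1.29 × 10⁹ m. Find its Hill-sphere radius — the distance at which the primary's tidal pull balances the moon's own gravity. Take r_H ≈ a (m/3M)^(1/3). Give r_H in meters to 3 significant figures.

r_H ≈ a (m/3M)^(1/3)
    = (1.29 × 10⁹) × (1.86 × 10²¹ / (3 × 2.55 × 10²⁷))^(1/3)
    = 8.05 × 10⁶ m

8.05 × 10⁶ m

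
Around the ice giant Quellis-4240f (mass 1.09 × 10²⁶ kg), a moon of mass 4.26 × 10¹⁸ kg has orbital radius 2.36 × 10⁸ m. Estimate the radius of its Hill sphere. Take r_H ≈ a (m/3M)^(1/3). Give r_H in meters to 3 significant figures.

r_H ≈ a (m/3M)^(1/3)
    = (2.36 × 10⁸) × (4.26 × 10¹⁸ / (3 × 1.09 × 10²⁶))^(1/3)
    = 5.55 × 10⁵ m

5.55 × 10⁵ m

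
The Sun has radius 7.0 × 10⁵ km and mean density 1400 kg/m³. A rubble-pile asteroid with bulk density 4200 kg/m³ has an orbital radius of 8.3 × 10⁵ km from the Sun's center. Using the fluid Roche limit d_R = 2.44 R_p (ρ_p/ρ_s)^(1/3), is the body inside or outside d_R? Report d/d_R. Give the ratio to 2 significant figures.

d_R = 2.44 × (7.0 × 10⁵ km) × (1400/4200)^(1/3) = 1.184 × 10⁶ km
d/d_R = (8.3 × 10⁵) / (1.184 × 10⁶) = 0.70
Since d/d_R < 1, the body is inside the Roche limit.

inside; d/d_R ≈ 0.70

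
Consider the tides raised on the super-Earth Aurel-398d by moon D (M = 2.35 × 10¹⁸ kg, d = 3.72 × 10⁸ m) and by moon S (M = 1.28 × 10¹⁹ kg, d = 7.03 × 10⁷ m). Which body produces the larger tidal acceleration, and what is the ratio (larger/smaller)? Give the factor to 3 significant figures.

Moon S, by a factor of ≈ 807

Tidal stretch scales as M/d³; compute that for each body.
Moon D: (2.35 × 10¹⁸) / (3.72 × 10⁸)³ = 4.565 × 10⁻⁸
Moon S: (1.28 × 10¹⁹) / (7.03 × 10⁷)³ = 3.684 × 10⁻⁵
Ratio (larger/smaller) = 807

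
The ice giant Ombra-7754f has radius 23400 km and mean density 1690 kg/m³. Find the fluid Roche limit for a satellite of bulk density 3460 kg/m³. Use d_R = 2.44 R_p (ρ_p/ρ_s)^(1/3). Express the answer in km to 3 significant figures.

45000 km

d_R = 2.44 × 23400 km × (1690/3460)^(1/3)
    = 45000 km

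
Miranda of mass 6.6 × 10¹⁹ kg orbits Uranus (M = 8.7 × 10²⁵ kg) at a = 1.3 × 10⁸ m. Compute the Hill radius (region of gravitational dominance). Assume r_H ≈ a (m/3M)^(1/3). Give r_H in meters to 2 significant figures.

8.2 × 10⁵ m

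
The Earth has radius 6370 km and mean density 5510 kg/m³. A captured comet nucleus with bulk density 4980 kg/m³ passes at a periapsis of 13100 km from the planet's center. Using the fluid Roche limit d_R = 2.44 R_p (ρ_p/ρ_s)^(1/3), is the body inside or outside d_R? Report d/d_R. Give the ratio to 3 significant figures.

d_R = 2.44 × (6370 km) × (5510/4980)^(1/3) = 16080 km
d/d_R = (13100) / (16080) = 0.815
Since d/d_R < 1, the body is inside the Roche limit.

inside; d/d_R ≈ 0.815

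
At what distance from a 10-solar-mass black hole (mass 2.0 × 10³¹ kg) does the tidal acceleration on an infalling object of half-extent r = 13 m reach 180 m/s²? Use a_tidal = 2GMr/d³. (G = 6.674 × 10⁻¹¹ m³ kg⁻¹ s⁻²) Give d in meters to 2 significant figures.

5.8 × 10⁶ m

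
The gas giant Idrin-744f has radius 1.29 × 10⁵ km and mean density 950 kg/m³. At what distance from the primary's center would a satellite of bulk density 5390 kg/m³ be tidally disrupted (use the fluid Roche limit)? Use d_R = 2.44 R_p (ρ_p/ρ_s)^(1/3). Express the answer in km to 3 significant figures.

1.76 × 10⁵ km

d_R = 2.44 × 1.29 × 10⁵ km × (950/5390)^(1/3)
    = 1.76 × 10⁵ km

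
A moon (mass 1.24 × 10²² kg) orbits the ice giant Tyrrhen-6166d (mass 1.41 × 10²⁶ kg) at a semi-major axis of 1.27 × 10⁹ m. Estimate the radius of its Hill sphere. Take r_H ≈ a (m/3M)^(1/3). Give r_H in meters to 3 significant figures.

3.92 × 10⁷ m

r_H ≈ a (m/3M)^(1/3)
    = (1.27 × 10⁹) × (1.24 × 10²² / (3 × 1.41 × 10²⁶))^(1/3)
    = 3.92 × 10⁷ m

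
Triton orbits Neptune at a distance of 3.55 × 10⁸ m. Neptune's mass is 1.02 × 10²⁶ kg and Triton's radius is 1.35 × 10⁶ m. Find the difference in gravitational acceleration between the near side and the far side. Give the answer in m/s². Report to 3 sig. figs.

8.22 × 10⁻⁴ m/s²

Δa = 4GMr/d³
   = 4 × (6.674 × 10⁻¹¹) × (1.02 × 10²⁶) × (1.35 × 10⁶) / (3.55 × 10⁸)³
   = 8.22 × 10⁻⁴ m/s²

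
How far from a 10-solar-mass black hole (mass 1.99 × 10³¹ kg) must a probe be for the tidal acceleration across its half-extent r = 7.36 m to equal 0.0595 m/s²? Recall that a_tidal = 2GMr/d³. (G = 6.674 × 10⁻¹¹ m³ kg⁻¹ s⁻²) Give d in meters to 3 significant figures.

6.90 × 10⁷ m

2GMr/d³ = a_tidal  ⇒  d = (2GMr / a_tidal)^(1/3)
d = (2 × 6.674×10⁻¹¹ × (1.99 × 10³¹) × (7.36) / (0.0595))^(1/3)
  = 6.90 × 10⁷ m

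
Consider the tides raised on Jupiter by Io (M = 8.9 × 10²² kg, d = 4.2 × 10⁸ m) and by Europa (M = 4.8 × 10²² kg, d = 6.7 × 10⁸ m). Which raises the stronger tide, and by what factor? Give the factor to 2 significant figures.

Io, by a factor of ≈ 7.5

The tide-raising term goes as M/d³ (the gradient of a 1/d² field).
Io: (8.9 × 10²²) / (4.2 × 10⁸)³ = 1.201 × 10⁻³
Europa: (4.8 × 10²²) / (6.7 × 10⁸)³ = 1.596 × 10⁻⁴
Ratio (larger/smaller) = 7.5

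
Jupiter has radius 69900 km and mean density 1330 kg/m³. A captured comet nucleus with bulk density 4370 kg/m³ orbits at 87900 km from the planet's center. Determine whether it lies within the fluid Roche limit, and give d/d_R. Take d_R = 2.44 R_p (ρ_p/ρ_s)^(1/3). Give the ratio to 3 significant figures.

d_R = 2.44 × (69900 km) × (1330/4370)^(1/3) = 1.147 × 10⁵ km
d/d_R = (87900) / (1.147 × 10⁵) = 0.766
Since d/d_R < 1, the body is inside the Roche limit.

inside; d/d_R ≈ 0.766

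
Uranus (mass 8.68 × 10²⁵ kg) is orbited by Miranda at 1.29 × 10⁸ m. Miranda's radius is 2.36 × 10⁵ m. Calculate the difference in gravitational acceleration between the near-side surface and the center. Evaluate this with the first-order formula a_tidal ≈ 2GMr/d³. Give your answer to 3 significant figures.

Since r ≪ d, expand the inverse-square field across one radius to get the leading 2GMr/d³ term.
Δa = 2GMr/d³
   = 2 × (6.674 × 10⁻¹¹) × (8.68 × 10²⁵) × (2.36 × 10⁵) / (1.29 × 10⁸)³
   = 1.27 × 10⁻³ m/s²

1.27 × 10⁻³ m/s²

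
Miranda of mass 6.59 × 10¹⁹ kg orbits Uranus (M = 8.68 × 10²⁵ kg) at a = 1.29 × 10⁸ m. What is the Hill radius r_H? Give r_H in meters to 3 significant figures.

8.16 × 10⁵ m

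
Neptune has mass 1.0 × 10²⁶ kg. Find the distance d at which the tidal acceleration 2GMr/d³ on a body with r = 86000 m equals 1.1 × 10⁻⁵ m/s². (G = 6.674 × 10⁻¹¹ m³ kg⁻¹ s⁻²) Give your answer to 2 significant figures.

4.7 × 10⁸ m

2GMr/d³ = a_tidal  ⇒  d = (2GMr / a_tidal)^(1/3)
d = (2 × 6.674×10⁻¹¹ × (1.0 × 10²⁶) × (86000) / (1.1 × 10⁻⁵))^(1/3)
  = 4.7 × 10⁸ m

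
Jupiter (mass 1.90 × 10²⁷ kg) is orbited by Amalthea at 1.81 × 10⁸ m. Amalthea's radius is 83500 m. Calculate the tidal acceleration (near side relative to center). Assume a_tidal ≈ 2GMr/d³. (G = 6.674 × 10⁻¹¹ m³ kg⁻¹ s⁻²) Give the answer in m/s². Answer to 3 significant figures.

Δg = 2GMr/d³
   = 2 × (6.674 × 10⁻¹¹) × (1.90 × 10²⁷) × (83500) / (1.81 × 10⁸)³
   = 3.57 × 10⁻³ m/s²

3.57 × 10⁻³ m/s²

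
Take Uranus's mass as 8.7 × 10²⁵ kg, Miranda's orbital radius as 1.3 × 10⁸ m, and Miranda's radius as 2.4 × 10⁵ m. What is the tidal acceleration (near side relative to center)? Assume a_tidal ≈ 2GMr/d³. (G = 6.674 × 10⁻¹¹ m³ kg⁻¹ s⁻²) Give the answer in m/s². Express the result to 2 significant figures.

1.3 × 10⁻³ m/s²

Δa = 2GMr/d³
   = 2 × (6.674 × 10⁻¹¹) × (8.7 × 10²⁵) × (2.4 × 10⁵) / (1.3 × 10⁸)³
   = 1.3 × 10⁻³ m/s²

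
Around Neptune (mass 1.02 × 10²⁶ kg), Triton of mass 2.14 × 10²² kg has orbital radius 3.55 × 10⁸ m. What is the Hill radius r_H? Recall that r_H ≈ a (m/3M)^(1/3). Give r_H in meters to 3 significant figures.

r_H ≈ a (m/3M)^(1/3)
    = (3.55 × 10⁸) × (2.14 × 10²² / (3 × 1.02 × 10²⁶))^(1/3)
    = 1.46 × 10⁷ m

1.46 × 10⁷ m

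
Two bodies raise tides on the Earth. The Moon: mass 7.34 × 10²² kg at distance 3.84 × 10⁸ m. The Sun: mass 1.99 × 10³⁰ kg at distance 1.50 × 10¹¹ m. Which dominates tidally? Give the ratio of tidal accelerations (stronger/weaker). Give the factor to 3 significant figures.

The Moon, by a factor of ≈ 2.20

Tidal stretch scales as M/d³; compute that for each body.
The Moon: (7.34 × 10²²) / (3.84 × 10⁸)³ = 1.296 × 10⁻³
The Sun: (1.99 × 10³⁰) / (1.50 × 10¹¹)³ = 5.896 × 10⁻⁴
Ratio (larger/smaller) = 2.20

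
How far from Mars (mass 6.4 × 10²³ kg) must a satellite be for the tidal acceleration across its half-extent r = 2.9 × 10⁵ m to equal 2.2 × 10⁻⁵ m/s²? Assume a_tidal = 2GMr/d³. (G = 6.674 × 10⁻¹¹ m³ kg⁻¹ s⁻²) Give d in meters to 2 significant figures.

2GMr/d³ = a_tidal  ⇒  d = (2GMr / a_tidal)^(1/3)
d = (2 × 6.674×10⁻¹¹ × (6.4 × 10²³) × (2.9 × 10⁵) / (2.2 × 10⁻⁵))^(1/3)
  = 1.0 × 10⁸ m

1.0 × 10⁸ m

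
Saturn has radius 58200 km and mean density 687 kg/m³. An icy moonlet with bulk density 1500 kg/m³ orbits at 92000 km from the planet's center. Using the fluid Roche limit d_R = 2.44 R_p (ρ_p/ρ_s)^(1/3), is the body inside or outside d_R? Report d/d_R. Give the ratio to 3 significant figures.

inside; d/d_R ≈ 0.840

d_R = 2.44 × (58200 km) × (687/1500)^(1/3) = 1.095 × 10⁵ km
d/d_R = (92000) / (1.095 × 10⁵) = 0.840
Since d/d_R < 1, the body is inside the Roche limit.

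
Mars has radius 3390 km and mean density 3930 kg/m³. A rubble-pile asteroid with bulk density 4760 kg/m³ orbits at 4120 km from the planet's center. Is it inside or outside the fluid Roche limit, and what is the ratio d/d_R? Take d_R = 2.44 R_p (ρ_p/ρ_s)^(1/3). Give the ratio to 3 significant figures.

inside; d/d_R ≈ 0.531

d_R = 2.44 × (3390 km) × (3930/4760)^(1/3) = 7760 km
d/d_R = (4120) / (7760) = 0.531
Since d/d_R < 1, the body is inside the Roche limit.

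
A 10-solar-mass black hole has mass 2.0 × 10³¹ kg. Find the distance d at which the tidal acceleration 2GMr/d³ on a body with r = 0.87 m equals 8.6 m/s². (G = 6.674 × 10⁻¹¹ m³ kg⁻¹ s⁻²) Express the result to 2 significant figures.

6.5 × 10⁶ m

2GMr/d³ = a_tidal  ⇒  d = (2GMr / a_tidal)^(1/3)
d = (2 × 6.674×10⁻¹¹ × (2.0 × 10³¹) × (0.87) / (8.6))^(1/3)
  = 6.5 × 10⁶ m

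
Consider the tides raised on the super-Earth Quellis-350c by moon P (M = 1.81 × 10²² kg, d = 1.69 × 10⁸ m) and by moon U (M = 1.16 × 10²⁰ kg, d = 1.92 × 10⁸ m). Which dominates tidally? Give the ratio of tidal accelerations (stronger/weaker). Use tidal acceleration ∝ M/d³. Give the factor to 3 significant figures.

Moon P, by a factor of ≈ 229

Tidal stretch scales as M/d³; compute that for each body.
Moon P: (1.81 × 10²²) / (1.69 × 10⁸)³ = 3.750 × 10⁻³
Moon U: (1.16 × 10²⁰) / (1.92 × 10⁸)³ = 1.639 × 10⁻⁵
Ratio (larger/smaller) = 229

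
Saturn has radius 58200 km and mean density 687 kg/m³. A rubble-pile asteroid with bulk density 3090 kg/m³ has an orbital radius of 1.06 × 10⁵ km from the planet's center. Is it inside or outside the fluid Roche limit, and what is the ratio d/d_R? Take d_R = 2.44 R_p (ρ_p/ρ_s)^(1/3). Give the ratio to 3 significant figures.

outside; d/d_R ≈ 1.23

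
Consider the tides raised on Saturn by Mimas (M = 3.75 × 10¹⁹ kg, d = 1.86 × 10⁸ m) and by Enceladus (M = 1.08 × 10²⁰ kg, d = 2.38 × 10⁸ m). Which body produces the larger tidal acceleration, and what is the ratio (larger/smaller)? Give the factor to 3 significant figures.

Enceladus, by a factor of ≈ 1.37

Compare M/d³ for the two perturbers:
Mimas: (3.75 × 10¹⁹) / (1.86 × 10⁸)³ = 5.828 × 10⁻⁶
Enceladus: (1.08 × 10²⁰) / (2.38 × 10⁸)³ = 8.011 × 10⁻⁶
Ratio (larger/smaller) = 1.37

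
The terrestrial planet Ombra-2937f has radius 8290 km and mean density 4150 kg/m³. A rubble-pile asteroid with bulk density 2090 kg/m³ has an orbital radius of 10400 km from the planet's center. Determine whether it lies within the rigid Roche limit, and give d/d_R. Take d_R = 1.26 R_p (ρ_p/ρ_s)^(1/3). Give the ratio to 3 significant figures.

inside; d/d_R ≈ 0.792

d_R = 1.26 × (8290 km) × (4150/2090)^(1/3) = 13130 km
d/d_R = (10400) / (13130) = 0.792
Since d/d_R < 1, the body is inside the Roche limit.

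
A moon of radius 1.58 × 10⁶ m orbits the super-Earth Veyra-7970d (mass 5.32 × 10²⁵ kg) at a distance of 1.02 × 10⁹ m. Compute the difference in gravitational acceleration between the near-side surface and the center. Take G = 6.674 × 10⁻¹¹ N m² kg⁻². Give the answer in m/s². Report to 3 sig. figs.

1.06 × 10⁻⁵ m/s²

Δg = 2GMr/d³
   = 2 × (6.674 × 10⁻¹¹) × (5.32 × 10²⁵) × (1.58 × 10⁶) / (1.02 × 10⁹)³
   = 1.06 × 10⁻⁵ m/s²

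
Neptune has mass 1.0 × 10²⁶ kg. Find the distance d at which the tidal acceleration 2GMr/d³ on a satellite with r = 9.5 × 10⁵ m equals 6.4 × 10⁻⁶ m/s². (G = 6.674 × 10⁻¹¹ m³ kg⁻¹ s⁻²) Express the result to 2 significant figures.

1.3 × 10⁹ m

2GMr/d³ = a_tidal  ⇒  d = (2GMr / a_tidal)^(1/3)
d = (2 × 6.674×10⁻¹¹ × (1.0 × 10²⁶) × (9.5 × 10⁵) / (6.4 × 10⁻⁶))^(1/3)
  = 1.3 × 10⁹ m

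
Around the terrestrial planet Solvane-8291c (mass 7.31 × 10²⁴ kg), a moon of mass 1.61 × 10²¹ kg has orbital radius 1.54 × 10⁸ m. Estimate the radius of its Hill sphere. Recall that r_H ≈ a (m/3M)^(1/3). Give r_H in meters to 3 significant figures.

6.45 × 10⁶ m

r_H ≈ a (m/3M)^(1/3)
    = (1.54 × 10⁸) × (1.61 × 10²¹ / (3 × 7.31 × 10²⁴))^(1/3)
    = 6.45 × 10⁶ m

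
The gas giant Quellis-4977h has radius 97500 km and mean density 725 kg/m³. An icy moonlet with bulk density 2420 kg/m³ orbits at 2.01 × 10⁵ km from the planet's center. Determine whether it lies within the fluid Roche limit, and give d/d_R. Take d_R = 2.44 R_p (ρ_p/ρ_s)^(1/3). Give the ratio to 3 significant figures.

d_R = 2.44 × (97500 km) × (725/2420)^(1/3) = 1.592 × 10⁵ km
d/d_R = (2.01 × 10⁵) / (1.592 × 10⁵) = 1.26
Since d/d_R > 1, the body is outside the Roche limit.

outside; d/d_R ≈ 1.26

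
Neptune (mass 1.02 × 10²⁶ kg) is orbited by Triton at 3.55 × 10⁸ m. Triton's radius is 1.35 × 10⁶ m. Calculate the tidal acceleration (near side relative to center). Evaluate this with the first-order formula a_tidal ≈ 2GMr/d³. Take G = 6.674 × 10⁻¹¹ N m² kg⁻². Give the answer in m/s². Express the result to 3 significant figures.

4.11 × 10⁻⁴ m/s²

Since r ≪ d, expand the inverse-square field across one radius to get the leading 2GMr/d³ term.
Δg = 2GMr/d³
   = 2 × (6.674 × 10⁻¹¹) × (1.02 × 10²⁶) × (1.35 × 10⁶) / (3.55 × 10⁸)³
   = 4.11 × 10⁻⁴ m/s²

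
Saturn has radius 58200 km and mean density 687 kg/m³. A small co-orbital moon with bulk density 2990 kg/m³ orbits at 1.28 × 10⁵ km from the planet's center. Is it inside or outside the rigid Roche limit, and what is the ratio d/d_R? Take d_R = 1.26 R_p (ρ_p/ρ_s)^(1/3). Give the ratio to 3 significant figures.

outside; d/d_R ≈ 2.85

d_R = 1.26 × (58200 km) × (687/2990)^(1/3) = 44910 km
d/d_R = (1.28 × 10⁵) / (44910) = 2.85
Since d/d_R > 1, the body is outside the Roche limit.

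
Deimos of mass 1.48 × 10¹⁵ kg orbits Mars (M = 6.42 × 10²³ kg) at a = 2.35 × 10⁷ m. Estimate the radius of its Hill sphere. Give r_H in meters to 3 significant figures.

2.15 × 10⁴ m

r_H ≈ a (m/3M)^(1/3)
    = (2.35 × 10⁷) × (1.48 × 10¹⁵ / (3 × 6.42 × 10²³))^(1/3)
    = 2.15 × 10⁴ m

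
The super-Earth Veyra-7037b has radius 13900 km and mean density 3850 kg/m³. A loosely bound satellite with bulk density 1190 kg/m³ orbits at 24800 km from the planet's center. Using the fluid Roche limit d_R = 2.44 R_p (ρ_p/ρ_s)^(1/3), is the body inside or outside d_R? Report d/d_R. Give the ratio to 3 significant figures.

d_R = 2.44 × (13900 km) × (3850/1190)^(1/3) = 50160 km
d/d_R = (24800) / (50160) = 0.494
Since d/d_R < 1, the body is inside the Roche limit.

inside; d/d_R ≈ 0.494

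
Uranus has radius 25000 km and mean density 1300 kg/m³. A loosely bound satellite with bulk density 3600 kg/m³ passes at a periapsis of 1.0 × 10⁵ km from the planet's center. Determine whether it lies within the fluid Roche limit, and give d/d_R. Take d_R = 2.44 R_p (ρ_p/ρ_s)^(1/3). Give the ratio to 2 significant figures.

d_R = 2.44 × (25000 km) × (1300/3600)^(1/3) = 43440 km
d/d_R = (1.0 × 10⁵) / (43440) = 2.3
Since d/d_R > 1, the body is outside the Roche limit.

outside; d/d_R ≈ 2.3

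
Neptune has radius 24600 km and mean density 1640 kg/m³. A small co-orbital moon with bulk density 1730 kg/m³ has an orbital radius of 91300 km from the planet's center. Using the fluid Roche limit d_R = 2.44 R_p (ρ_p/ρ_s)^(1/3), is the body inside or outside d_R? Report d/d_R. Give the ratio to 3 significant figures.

outside; d/d_R ≈ 1.55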